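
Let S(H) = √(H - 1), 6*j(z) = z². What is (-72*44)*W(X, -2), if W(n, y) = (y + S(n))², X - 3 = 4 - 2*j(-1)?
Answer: -30624 + 4224*√51 ≈ -458.61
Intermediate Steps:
j(z) = z²/6
S(H) = √(-1 + H)
X = 20/3 (X = 3 + (4 - (-1)²/3) = 3 + (4 - 1/3) = 3 + (4 - 2*⅙) = 3 + (4 - ⅓) = 3 + 11/3 = 20/3 ≈ 6.6667)
W(n, y) = (y + √(-1 + n))²
(-72*44)*W(X, -2) = (-72*44)*(-2 + √(-1 + 20/3))² = -3168*(-2 + √(17/3))² = -3168*(-2 + √51/3)²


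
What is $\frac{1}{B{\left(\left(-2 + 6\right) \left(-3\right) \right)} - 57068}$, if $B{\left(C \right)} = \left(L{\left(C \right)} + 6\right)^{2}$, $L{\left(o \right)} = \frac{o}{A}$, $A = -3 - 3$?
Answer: $- \frac{1}{57004} \approx -1.7543 \cdot 10^{-5}$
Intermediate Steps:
$A = -6$ ($A = -3 - 3 = -6$)
$L{\left(o \right)} = - \frac{o}{6}$ ($L{\left(o \right)} = \frac{o}{-6} = o \left(- \frac{1}{6}\right) = - \frac{o}{6}$)
$B{\left(C \right)} = \left(6 - \frac{C}{6}\right)^{2}$ ($B{\left(C \right)} = \left(- \frac{C}{6} + 6\right)^{2} = \left(6 - \frac{C}{6}\right)^{2}$)
$\frac{1}{B{\left(\left(-2 + 6\right) \left(-3\right) \right)} - 57068} = \frac{1}{\frac{\left(36 - \left(-2 + 6\right) \left(-3\right)\right)^{2}}{36} - 57068} = \frac{1}{\frac{\left(36 - 4 \left(-3\right)\right)^{2}}{36} - 57068} = \frac{1}{\frac{\left(36 - -12\right)^{2}}{36} - 57068} = \frac{1}{\frac{\left(36 + 12\right)^{2}}{36} - 57068} = \frac{1}{\frac{48^{2}}{36} - 57068} = \frac{1}{\frac{1}{36} \cdot 2304 - 57068} = \frac{1}{64 - 57068} = \frac{1}{-57004} = - \frac{1}{57004}$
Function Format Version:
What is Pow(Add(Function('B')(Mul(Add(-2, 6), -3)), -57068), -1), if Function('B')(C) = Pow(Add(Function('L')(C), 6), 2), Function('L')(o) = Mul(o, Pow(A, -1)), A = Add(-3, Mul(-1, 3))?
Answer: Rational(-1, 57004) ≈ -1.7543e-5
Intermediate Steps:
A = -6 (A = Add(-3, -3) = -6)
Function('L')(o) = Mul(Rational(-1, 6), o) (Function('L')(o) = Mul(o, Pow(-6, -1)) = Mul(o, Rational(-1, 6)) = Mul(Rational(-1, 6), o))
Function('B')(C) = Pow(Add(6, Mul(Rational(-1, 6), C)), 2) (Function('B')(C) = Pow(Add(Mul(Rational(-1, 6), C), 6), 2) = Pow(Add(6, Mul(Rational(-1, 6), C)), 2))
Pow(Add(Function('B')(Mul(Add(-2, 6), -3)), -57068), -1) = Pow(Add(Mul(Rational(1, 36), Pow(Add(36, Mul(-1, Mul(Add(-2, 6), -3))), 2)), -57068), -1) = Pow(Add(Mul(Rational(1, 36), Pow(Add(36, Mul(-1, Mul(4, -3))), 2)), -57068), -1) = Pow(Add(Mul(Rational(1, 36), Pow(Add(36, Mul(-1, -12)), 2)), -57068), -1) = Pow(Add(Mul(Rational(1, 36), Pow(Add(36, 12), 2)), -57068), -1) = Pow(Add(Mul(Rational(1, 36), Pow(48, 2)), -57068), -1) = Pow(Add(Mul(Rational(1, 36), 2304), -57068), -1) = Pow(Add(64, -57068), -1) = Pow(-57004, -1) = Rational(-1, 57004)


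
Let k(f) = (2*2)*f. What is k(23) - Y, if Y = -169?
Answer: 261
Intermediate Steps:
k(f) = 4*f
k(23) - Y = 4*23 - 1*(-169) = 92 + 169 = 261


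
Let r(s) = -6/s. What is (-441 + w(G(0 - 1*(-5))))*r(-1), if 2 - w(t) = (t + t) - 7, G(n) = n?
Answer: -2652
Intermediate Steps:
w(t) = 9 - 2*t (w(t) = 2 - ((t + t) - 7) = 2 - (2*t - 7) = 2 - (-7 + 2*t) = 2 + (7 - 2*t) = 9 - 2*t)
(-441 + w(G(0 - 1*(-5))))*r(-1) = (-441 + (9 - 2*(0 - 1*(-5))))*(-6/(-1)) = (-441 + (9 - 2*(0 + 5)))*(-6*(-1)) = (-441 + (9 - 2*5))*6 = (-441 + (9 - 10))*6 = (-441 - 1)*6 = -442*6 = -2652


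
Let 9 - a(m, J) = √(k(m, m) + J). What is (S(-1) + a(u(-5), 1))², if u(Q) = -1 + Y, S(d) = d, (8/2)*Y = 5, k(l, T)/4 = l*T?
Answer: (16 - √5)²/4 ≈ 47.361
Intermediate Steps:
k(l, T) = 4*T*l (k(l, T) = 4*(l*T) = 4*(T*l) = 4*T*l)
Y = 5/4 (Y = (¼)*5 = 5/4 ≈ 1.2500)
u(Q) = ¼ (u(Q) = -1 + 5/4 = ¼)
a(m, J) = 9 - √(J + 4*m²) (a(m, J) = 9 - √(4*m*m + J) = 9 - √(4*m² + J) = 9 - √(J + 4*m²))
(S(-1) + a(u(-5), 1))² = (-1 + (9 - √(1 + 4*(¼)²)))² = (-1 + (9 - √(1 + 4*(1/16))))² = (-1 + (9 - √(1 + ¼)))² = (-1 + (9 - √(5/4)))² = (-1 + (9 - √5/2))² = (8 - √5/2)²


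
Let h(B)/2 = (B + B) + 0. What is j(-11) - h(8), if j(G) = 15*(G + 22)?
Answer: 133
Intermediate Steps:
j(G) = 330 + 15*G (j(G) = 15*(22 + G) = 330 + 15*G)
h(B) = 4*B (h(B) = 2*((B + B) + 0) = 2*(2*B + 0) = 2*(2*B) = 4*B)
j(-11) - h(8) = (330 + 15*(-11)) - 4*8 = (330 - 165) - 1*32 = 165 - 32 = 133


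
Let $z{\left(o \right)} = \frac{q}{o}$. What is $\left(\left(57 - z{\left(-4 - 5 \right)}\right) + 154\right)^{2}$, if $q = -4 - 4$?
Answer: $\frac{3575881}{81} \approx 44147.0$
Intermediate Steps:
$q = -8$ ($q = -4 - 4 = -8$)
$z{\left(o \right)} = - \frac{8}{o}$
$\left(\left(57 - z{\left(-4 - 5 \right)}\right) + 154\right)^{2} = \left(\left(57 - - \frac{8}{-4 - 5}\right) + 154\right)^{2} = \left(\left(57 - - \frac{8}{-9}\right) + 154\right)^{2} = \left(\left(57 - \left(-8\right) \left(- \frac{1}{9}\right)\right) + 154\right)^{2} = \left(\left(57 - \frac{8}{9}\right) + 154\right)^{2} = \left(\frac{505}{9} + 154\right)^{2} = \left(\frac{1891}{9}\right)^{2} = \frac{3575881}{81}$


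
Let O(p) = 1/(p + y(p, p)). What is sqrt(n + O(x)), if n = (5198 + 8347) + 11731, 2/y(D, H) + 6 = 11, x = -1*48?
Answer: sqrt(1431732554)/238 ≈ 158.98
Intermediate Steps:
x = -48
y(D, H) = 2/5 (y(D, H) = 2/(-6 + 11) = 2/5)
O(p) = 1/(2/5 + p) (O(p) = 1/(p + 2/5) = 1/(2/5 + p))
n = 25276 (n = 13545 + 11731 = 25276)
sqrt(n + O(x)) = sqrt(25276 + 5/(2 + 5*(-48))) = sqrt(25276 + 5/(2 - 240)) = sqrt(25276 + 5/(-238)) = sqrt(25276 + 5*(-1/238)) = sqrt(25276 - 5/238) = sqrt(6015683/238) = sqrt(1431732554)/238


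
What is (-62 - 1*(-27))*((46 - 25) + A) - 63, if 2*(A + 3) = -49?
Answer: 329/2 ≈ 164.50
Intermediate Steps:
A = -55/2 (A = -3 + (½)*(-49) = -3 - 49/2 = -55/2 ≈ -27.500)
(-62 - 1*(-27))*((46 - 25) + A) - 63 = (-62 - 1*(-27))*((46 - 25) - 55/2) - 63 = (-62 + 27)*(21 - 55/2) - 63 = -35*(-13/2) - 63 = 455/2 - 63 = 329/2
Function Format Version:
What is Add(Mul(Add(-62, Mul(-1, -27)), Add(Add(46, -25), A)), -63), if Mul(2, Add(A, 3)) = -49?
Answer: Rational(329, 2) ≈ 164.50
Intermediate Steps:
A = Rational(-55, 2) (A = Add(-3, Mul(Rational(1, 2), -49)) = Add(-3, Rational(-49, 2)) = Rational(-55, 2) ≈ -27.500)
Add(Mul(Add(-62, Mul(-1, -27)), Add(Add(46, -25), A)), -63) = Add(Mul(Add(-62, Mul(-1, -27)), Add(Add(46, -25), Rational(-55, 2))), -63) = Add(Mul(Add(-62, 27), Add(21, Rational(-55, 2))), -63) = Add(Mul(-35, Rational(-13, 2)), -63) = Add(Rational(455, 2), -63) = Rational(329, 2)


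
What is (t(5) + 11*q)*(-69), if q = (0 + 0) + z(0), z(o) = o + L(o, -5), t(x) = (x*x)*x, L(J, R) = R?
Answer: -4830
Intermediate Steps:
t(x) = x³ (t(x) = x²*x = x³)
z(o) = -5 + o (z(o) = o - 5 = -5 + o)
q = -5 (q = (0 + 0) + (-5 + 0) = 0 - 5 = -5)
(t(5) + 11*q)*(-69) = (5³ + 11*(-5))*(-69) = (125 - 55)*(-69) = 70*(-69) = -4830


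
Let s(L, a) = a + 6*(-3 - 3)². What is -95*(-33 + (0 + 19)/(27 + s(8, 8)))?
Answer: 785080/251 ≈ 3127.8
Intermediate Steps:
s(L, a) = 216 + a (s(L, a) = a + 6*(-6)² = a + 6*36 = a + 216 = 216 + a)
-95*(-33 + (0 + 19)/(27 + s(8, 8))) = -95*(-33 + (0 + 19)/(27 + (216 + 8))) = -95*(-33 + 19/(27 + 224)) = -95*(-33 + 19/251) = -95*(-8264/251) = 785080/251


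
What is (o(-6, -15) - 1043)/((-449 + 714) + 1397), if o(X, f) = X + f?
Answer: -532/831 ≈ -0.64019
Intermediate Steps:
(o(-6, -15) - 1043)/((-449 + 714) + 1397) = ((-6 - 15) - 1043)/((-449 + 714) + 1397) = (-21 - 1043)/(265 + 1397) = -1064/1662 = (1/1662)*(-1064) = -532/831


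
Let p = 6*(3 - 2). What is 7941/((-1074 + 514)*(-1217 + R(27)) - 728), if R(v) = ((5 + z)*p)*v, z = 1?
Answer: 7941/136472 ≈ 0.058188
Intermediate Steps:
p = 6 (p = 6*1 = 6)
R(v) = 36*v (R(v) = ((5 + 1)*6)*v = (6*6)*v = 36*v)
7941/((-1074 + 514)*(-1217 + R(27)) - 728) = 7941/((-1074 + 514)*(-1217 + 36*27) - 728) = 7941/(-560*(-1217 + 972) - 728) = 7941/(-560*(-245) - 728) = 7941/(137200 - 728) = 7941/136472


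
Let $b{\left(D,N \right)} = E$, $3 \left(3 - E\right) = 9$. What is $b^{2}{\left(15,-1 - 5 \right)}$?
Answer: $0$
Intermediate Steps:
$E = 0$ ($E = 3 - 3 = 0$)
$b{\left(D,N \right)} = 0$
$b^{2}{\left(15,-1 - 5 \right)} = 0^{2} = 0$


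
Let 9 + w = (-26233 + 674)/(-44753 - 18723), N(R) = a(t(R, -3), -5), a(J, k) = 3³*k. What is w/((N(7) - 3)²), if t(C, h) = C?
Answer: -545725/1208836944 ≈ -0.00045145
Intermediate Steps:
a(J, k) = 27*k
N(R) = -135 (N(R) = 27*(-5) = -135)
w = -545725/63476 (w = -9 + (-26233 + 674)/(-44753 - 18723) = -9 - 25559/(-63476) = -9 - 25559*(-1/63476) = -9 + 25559/63476 = -545725/63476 ≈ -8.5974)
w/((N(7) - 3)²) = -545725/(63476*(-135 - 3)²) = -545725/(63476*((-138)²)) = -545725/63476/19044 = -545725/63476*1/19044 = -545725/1208836944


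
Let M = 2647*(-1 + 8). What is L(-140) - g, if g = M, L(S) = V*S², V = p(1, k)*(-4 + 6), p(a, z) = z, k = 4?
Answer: 138271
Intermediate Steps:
V = 8 (V = 4*(-4 + 6) = 4*2 = 8)
L(S) = 8*S²
M = 18529 (M = 2647*7 = 18529)
g = 18529
L(-140) - g = 8*(-140)² - 1*18529 = 8*19600 - 18529 = 156800 - 18529 = 138271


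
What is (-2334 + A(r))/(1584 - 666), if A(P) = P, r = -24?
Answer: -131/51 ≈ -2.5686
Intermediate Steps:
(-2334 + A(r))/(1584 - 666) = (-2334 - 24)/(1584 - 666) = -2358/918 = -2358*1/918 = -131/51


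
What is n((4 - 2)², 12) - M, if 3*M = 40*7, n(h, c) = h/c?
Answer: -93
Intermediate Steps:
M = 280/3 (M = (40*7)/3 = (⅓)*280 = 280/3 ≈ 93.333)
n((4 - 2)², 12) - M = (4 - 2)²/12 - 1*280/3 = 2²*(1/12) - 280/3 = 4*(1/12) - 280/3 = ⅓ - 280/3 = -93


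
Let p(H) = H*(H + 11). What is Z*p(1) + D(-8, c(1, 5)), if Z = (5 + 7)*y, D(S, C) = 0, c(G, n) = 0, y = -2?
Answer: -288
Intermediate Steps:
p(H) = H*(11 + H)
Z = -24 (Z = (5 + 7)*(-2) = 12*(-2) = -24)
Z*p(1) + D(-8, c(1, 5)) = -24*(11 + 1) + 0 = -24*12 + 0 = -288 + 0 = -288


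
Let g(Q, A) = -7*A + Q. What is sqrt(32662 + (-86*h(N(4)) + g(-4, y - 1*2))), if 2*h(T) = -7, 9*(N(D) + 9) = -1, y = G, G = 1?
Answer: sqrt(32966) ≈ 181.57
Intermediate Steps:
y = 1
N(D) = -82/9 (N(D) = -9 + (1/9)*(-1) = -9 - 1/9 = -82/9)
g(Q, A) = Q - 7*A
h(T) = -7/2 (h(T) = (1/2)*(-7) = -7/2)
sqrt(32662 + (-86*h(N(4)) + g(-4, y - 1*2))) = sqrt(32662 + (-86*(-7/2) + (-4 - 7*(1 - 1*2)))) = sqrt(32662 + (301 + (-4 - 7*(1 - 2)))) = sqrt(32662 + (301 + (-4 - 7*(-1)))) = sqrt(32662 + (301 + (-4 + 7))) = sqrt(32662 + (301 + 3)) = sqrt(32662 + 304) = sqrt(32966)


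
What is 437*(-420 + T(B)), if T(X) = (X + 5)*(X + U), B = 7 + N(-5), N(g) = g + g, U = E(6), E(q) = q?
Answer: -180918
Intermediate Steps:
U = 6
N(g) = 2*g
B = -3 (B = 7 + 2*(-5) = 7 - 10 = -3)
T(X) = (5 + X)*(6 + X) (T(X) = (X + 5)*(X + 6) = (5 + X)*(6 + X))
437*(-420 + T(B)) = 437*(-420 + (30 + (-3)**2 + 11*(-3))) = 437*(-420 + (30 + 9 - 33)) = 437*(-420 + 6) = 437*(-414) = -180918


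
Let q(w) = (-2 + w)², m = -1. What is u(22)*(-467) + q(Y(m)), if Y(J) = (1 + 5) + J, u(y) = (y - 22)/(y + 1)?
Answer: 9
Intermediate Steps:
u(y) = (-22 + y)/(1 + y)
Y(J) = 6 + J
u(22)*(-467) + q(Y(m)) = ((-22 + 22)/(1 + 22))*(-467) + (-2 + (6 - 1))² = (0/23)*(-467) + (-2 + 5)² = ((1/23)*0)*(-467) + 3² = 0*(-467) + 9 = 0 + 9 = 9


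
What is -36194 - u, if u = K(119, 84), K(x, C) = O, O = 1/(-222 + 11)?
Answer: -7636933/211 ≈ -36194.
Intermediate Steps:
O = -1/211 (O = 1/(-211) = -1/211 ≈ -0.0047393)
K(x, C) = -1/211
u = -1/211 ≈ -0.0047393
-36194 - u = -36194 - 1*(-1/211) = -36194 + 1/211 = -7636933/211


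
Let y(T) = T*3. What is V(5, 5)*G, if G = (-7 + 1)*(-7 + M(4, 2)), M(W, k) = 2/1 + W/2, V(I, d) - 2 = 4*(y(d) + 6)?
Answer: 1548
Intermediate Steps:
y(T) = 3*T
V(I, d) = 26 + 12*d (V(I, d) = 2 + 4*(3*d + 6) = 2 + 4*(6 + 3*d) = 2 + (24 + 12*d) = 26 + 12*d)
M(W, k) = 2 + W/2 (M(W, k) = 2*1 + W*(½) = 2 + W/2)
G = 18 (G = (-7 + 1)*(-7 + (2 + (½)*4)) = -6*(-7 + (2 + 2)) = -6*(-7 + 4) = -6*(-3) = 18)
V(5, 5)*G = (26 + 12*5)*18 = (26 + 60)*18 = 86*18 = 1548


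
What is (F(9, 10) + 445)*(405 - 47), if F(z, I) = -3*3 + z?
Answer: 159310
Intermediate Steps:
F(z, I) = -9 + z
(F(9, 10) + 445)*(405 - 47) = ((-9 + 9) + 445)*(405 - 47) = (0 + 445)*358 = 445*358 = 159310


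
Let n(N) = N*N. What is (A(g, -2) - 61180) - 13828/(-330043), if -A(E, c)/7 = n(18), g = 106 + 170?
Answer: -20940554436/330043 ≈ -63448.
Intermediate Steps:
n(N) = N**2
g = 276
A(E, c) = -2268 (A(E, c) = -7*18**2 = -7*324 = -2268)
(A(g, -2) - 61180) - 13828/(-330043) = (-2268 - 61180) - 13828/(-330043) = -63448 - 13828*(-1/330043) = -63448 + 13828/330043 = -20940554436/330043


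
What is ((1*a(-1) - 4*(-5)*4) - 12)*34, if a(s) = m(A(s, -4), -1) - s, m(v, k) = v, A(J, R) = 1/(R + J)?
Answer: 11696/5 ≈ 2339.2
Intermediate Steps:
A(J, R) = 1/(J + R)
a(s) = 1/(-4 + s) - s (a(s) = 1/(s - 4) - s = 1/(-4 + s) - s)
((1*a(-1) - 4*(-5)*4) - 12)*34 = ((1*((1 - 1*(-1)*(-4 - 1))/(-4 - 1)) - 4*(-5)*4) - 12)*34 = ((1*((1 - 1*(-1)*(-5))/(-5)) + 20*4) - 12)*34 = ((1*(-(1 - 5)/5) + 80) - 12)*34 = ((1*(-⅕*(-4)) + 80) - 12)*34 = ((1*(⅘) + 80) - 12)*34 = ((⅘ + 80) - 12)*34 = (404/5 - 12)*34 = (344/5)*34 = 11696/5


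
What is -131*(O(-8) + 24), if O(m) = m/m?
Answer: -3275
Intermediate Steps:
O(m) = 1
-131*(O(-8) + 24) = -131*(1 + 24) = -131*25 = -3275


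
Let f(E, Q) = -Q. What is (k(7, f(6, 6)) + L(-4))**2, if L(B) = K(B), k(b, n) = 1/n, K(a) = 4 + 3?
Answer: 1681/36 ≈ 46.694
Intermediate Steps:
K(a) = 7
L(B) = 7
(k(7, f(6, 6)) + L(-4))**2 = (1/(-1*6) + 7)**2 = (1/(-6) + 7)**2 = (-1/6 + 7)**2 = (41/6)**2 = 1681/36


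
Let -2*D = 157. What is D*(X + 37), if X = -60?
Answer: 3611/2 ≈ 1805.5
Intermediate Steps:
D = -157/2 (D = -1/2*157 = -157/2 ≈ -78.500)
D*(X + 37) = -157*(-60 + 37)/2 = -157/2*(-23) = 3611/2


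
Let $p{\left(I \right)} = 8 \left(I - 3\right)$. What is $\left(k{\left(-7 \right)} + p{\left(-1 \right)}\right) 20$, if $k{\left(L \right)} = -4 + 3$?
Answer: $-660$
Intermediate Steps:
$p{\left(I \right)} = -24 + 8 I$ ($p{\left(I \right)} = 8 \left(-3 + I\right) = -24 + 8 I$)
$k{\left(L \right)} = -1$
$\left(k{\left(-7 \right)} + p{\left(-1 \right)}\right) 20 = \left(-1 + \left(-24 + 8 \left(-1\right)\right)\right) 20 = \left(-1 - 32\right) 20 = \left(-33\right) 20 = -660$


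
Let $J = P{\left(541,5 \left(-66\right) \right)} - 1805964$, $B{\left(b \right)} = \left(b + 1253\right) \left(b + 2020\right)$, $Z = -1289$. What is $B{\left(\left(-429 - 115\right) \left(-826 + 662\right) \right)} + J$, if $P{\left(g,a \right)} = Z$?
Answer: $8252222431$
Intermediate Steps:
$P{\left(g,a \right)} = -1289$
$B{\left(b \right)} = \left(1253 + b\right) \left(2020 + b\right)$
$J = -1807253$ ($J = -1289 - 1805964 = -1807253$)
$B{\left(\left(-429 - 115\right) \left(-826 + 662\right) \right)} + J = \left(2531060 + \left(\left(-429 - 115\right) \left(-826 + 662\right)\right)^{2} + 3273 \left(-429 - 115\right) \left(-826 + 662\right)\right) - 1807253 = \left(2531060 + \left(\left(-544\right) \left(-164\right)\right)^{2} + 3273 \left(\left(-544\right) \left(-164\right)\right)\right) - 1807253 = \left(2531060 + 89216^{2} + 3273 \cdot 89216\right) - 1807253 = \left(2531060 + 7959494656 + 292003968\right) - 1807253 = 8254029684 - 1807253 = 8252222431$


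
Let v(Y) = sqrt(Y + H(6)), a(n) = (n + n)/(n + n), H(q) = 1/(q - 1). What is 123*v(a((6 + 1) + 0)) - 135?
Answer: -135 + 123*sqrt(30)/5 ≈ -0.26025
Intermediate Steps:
H(q) = 1/(-1 + q)
a(n) = 1 (a(n) = (2*n)/((2*n)) = (2*n)*(1/(2*n)) = 1)
v(Y) = sqrt(1/5 + Y) (v(Y) = sqrt(Y + 1/(-1 + 6)) = sqrt(Y + 1/5) = sqrt(1/5 + Y))
123*v(a((6 + 1) + 0)) - 135 = 123*(sqrt(5 + 25*1)/5) - 135 = 123*(sqrt(5 + 25)/5) - 135 = 123*(sqrt(30)/5) - 135 = 123*sqrt(30)/5 - 135 = -135 + 123*sqrt(30)/5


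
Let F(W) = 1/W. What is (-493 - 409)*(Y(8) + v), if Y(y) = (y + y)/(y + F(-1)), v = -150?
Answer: 932668/7 ≈ 1.3324e+5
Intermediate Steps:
F(W) = 1/W
Y(y) = 2*y/(-1 + y) (Y(y) = (y + y)/(y + 1/(-1)) = (2*y)/(y - 1) = (2*y)/(-1 + y) = 2*y/(-1 + y))
(-493 - 409)*(Y(8) + v) = (-493 - 409)*(2*8/(-1 + 8) - 150) = -902*(2*8/7 - 150) = -902*(2*8*(⅐) - 150) = -902*(16/7 - 150) = -902*(-1034/7) = 932668/7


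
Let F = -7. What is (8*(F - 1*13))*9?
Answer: -1440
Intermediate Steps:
(8*(F - 1*13))*9 = (8*(-7 - 1*13))*9 = (8*(-7 - 13))*9 = (8*(-20))*9 = -160*9 = -1440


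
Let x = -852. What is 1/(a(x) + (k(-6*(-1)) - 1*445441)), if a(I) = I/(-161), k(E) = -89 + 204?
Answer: -161/71696634 ≈ -2.2456e-6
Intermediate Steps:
k(E) = 115
a(I) = -I/161 (a(I) = I*(-1/161) = -I/161)
1/(a(x) + (k(-6*(-1)) - 1*445441)) = 1/(-1/161*(-852) + (115 - 1*445441)) = 1/(852/161 + (115 - 445441)) = 1/(852/161 - 445326) = 1/(-71696634/161) = -161/71696634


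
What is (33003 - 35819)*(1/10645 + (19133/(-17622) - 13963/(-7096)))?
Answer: -18786290021152/7563134115 ≈ -2483.9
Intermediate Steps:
(33003 - 35819)*(1/10645 + (19133/(-17622) - 13963/(-7096))) = -2816*(1/10645 + (19133*(-1/17622) - 13963*(-1/7096))) = -2816*(1/10645 + (-19133/17622 + 13963/7096)) = -2816*(1/10645 + 55144109/62522856) = -2816*587071563161/665555802120 = -18786290021152/7563134115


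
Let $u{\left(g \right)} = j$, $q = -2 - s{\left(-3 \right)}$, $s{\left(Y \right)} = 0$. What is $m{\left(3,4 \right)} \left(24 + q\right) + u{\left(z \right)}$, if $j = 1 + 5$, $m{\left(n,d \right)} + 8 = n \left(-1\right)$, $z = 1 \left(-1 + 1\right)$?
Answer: $-236$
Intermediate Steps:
$z = 0$ ($z = 1 \cdot 0 = 0$)
$m{\left(n,d \right)} = -8 - n$ ($m{\left(n,d \right)} = -8 + n \left(-1\right) = -8 - n$)
$q = -2$ ($q = -2 - 0 = -2 + 0 = -2$)
$j = 6$
$u{\left(g \right)} = 6$
$m{\left(3,4 \right)} \left(24 + q\right) + u{\left(z \right)} = \left(-8 - 3\right) \left(24 - 2\right) + 6 = \left(-8 - 3\right) 22 + 6 = \left(-11\right) 22 + 6 = -242 + 6 = -236$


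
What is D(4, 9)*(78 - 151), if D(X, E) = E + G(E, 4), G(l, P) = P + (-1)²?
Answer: -1022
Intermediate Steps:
G(l, P) = 1 + P (G(l, P) = P + 1 = 1 + P)
D(X, E) = 5 + E (D(X, E) = E + (1 + 4) = E + 5 = 5 + E)
D(4, 9)*(78 - 151) = (5 + 9)*(78 - 151) = 14*(-73) = -1022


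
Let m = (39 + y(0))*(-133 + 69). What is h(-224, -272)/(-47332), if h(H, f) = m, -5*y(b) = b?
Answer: 624/11833 ≈ 0.052734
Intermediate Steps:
y(b) = -b/5
m = -2496 (m = (39 - ⅕*0)*(-133 + 69) = (39 + 0)*(-64) = 39*(-64) = -2496)
h(H, f) = -2496
h(-224, -272)/(-47332) = -2496/(-47332) = -2496*(-1/47332) = 624/11833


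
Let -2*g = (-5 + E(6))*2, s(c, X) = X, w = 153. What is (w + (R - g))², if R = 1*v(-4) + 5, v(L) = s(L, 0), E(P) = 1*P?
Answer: 25281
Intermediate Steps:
E(P) = P
g = -1 (g = -(-5 + 6)*2/2 = -2/2 = -½*2 = -1)
v(L) = 0
R = 5 (R = 1*0 + 5 = 0 + 5 = 5)
(w + (R - g))² = (153 + (5 - 1*(-1)))² = (153 + (5 + 1))² = (153 + 6)² = 159² = 25281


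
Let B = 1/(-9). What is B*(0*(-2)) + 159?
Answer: 159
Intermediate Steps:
B = -1/9 ≈ -0.11111
B*(0*(-2)) + 159 = -0*(-2) + 159 = -1/9*0 + 159 = 0 + 159 = 159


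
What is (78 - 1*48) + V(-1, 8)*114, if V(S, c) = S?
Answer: -84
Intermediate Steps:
(78 - 1*48) + V(-1, 8)*114 = (78 - 1*48) - 1*114 = (78 - 48) - 114 = 30 - 114 = -84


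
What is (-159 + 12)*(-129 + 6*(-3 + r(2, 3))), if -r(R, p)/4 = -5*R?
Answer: -13671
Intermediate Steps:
r(R, p) = 20*R (r(R, p) = -(-20)*R = 20*R)
(-159 + 12)*(-129 + 6*(-3 + r(2, 3))) = (-159 + 12)*(-129 + 6*(-3 + 20*2)) = -147*(-129 + 6*(-3 + 40)) = -147*(-129 + 6*37) = -147*(-129 + 222) = -147*93 = -13671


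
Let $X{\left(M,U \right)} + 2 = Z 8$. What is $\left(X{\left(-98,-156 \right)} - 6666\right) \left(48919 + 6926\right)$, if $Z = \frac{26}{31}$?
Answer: $- \frac{11531992500}{31} \approx -3.72 \cdot 10^{8}$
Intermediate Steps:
$Z = \frac{26}{31}$ ($Z = 26 \cdot \frac{1}{31} = \frac{26}{31} \approx 0.83871$)
$X{\left(M,U \right)} = \frac{146}{31}$ ($X{\left(M,U \right)} = -2 + \frac{26}{31} \cdot 8 = -2 + \frac{208}{31} = \frac{146}{31}$)
$\left(X{\left(-98,-156 \right)} - 6666\right) \left(48919 + 6926\right) = \left(\frac{146}{31} - 6666\right) \left(48919 + 6926\right) = \left(- \frac{206500}{31}\right) 55845 = - \frac{11531992500}{31}$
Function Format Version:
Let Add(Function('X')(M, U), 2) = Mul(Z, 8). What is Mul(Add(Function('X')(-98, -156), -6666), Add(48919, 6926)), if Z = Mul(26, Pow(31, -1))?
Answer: Rational(-11531992500, 31) ≈ -3.7200e+8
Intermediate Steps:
Z = Rational(26, 31) (Z = Mul(26, Rational(1, 31)) = Rational(26, 31) ≈ 0.83871)
Function('X')(M, U) = Rational(146, 31) (Function('X')(M, U) = Add(-2, Mul(Rational(26, 31), 8)) = Add(-2, Rational(208, 31)) = Rational(146, 31))
Mul(Add(Function('X')(-98, -156), -6666), Add(48919, 6926)) = Mul(Add(Rational(146, 31), -6666), Add(48919, 6926)) = Mul(Rational(-206500, 31), 55845) = Rational(-11531992500, 31)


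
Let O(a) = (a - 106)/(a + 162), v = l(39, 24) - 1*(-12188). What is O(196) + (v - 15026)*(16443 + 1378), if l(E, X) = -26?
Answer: -9136042531/179 ≈ -5.1039e+7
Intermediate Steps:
v = 12162 (v = -26 - 1*(-12188) = -26 + 12188 = 12162)
O(a) = (-106 + a)/(162 + a)
O(196) + (v - 15026)*(16443 + 1378) = (-106 + 196)/(162 + 196) + (12162 - 15026)*(16443 + 1378) = 90/358 - 2864*17821 = (1/358)*90 - 51039344 = 45/179 - 51039344 = -9136042531/179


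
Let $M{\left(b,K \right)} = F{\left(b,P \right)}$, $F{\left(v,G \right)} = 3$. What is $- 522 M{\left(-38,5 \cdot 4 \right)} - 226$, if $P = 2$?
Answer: $-1792$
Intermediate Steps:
$M{\left(b,K \right)} = 3$
$- 522 M{\left(-38,5 \cdot 4 \right)} - 226 = \left(-522\right) 3 - 226 = -1566 - 226 = -1792$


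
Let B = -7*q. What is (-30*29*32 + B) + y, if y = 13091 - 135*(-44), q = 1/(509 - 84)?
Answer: -3743832/425 ≈ -8809.0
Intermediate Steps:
q = 1/425 ≈ 0.0023529
B = -7/425 (B = -7*1/425 = -7/425 ≈ -0.016471)
y = 19031 (y = 13091 - 1*(-5940) = 13091 + 5940 = 19031)
(-30*29*32 + B) + y = (-30*29*32 - 7/425) + 19031 = (-870*32 - 7/425) + 19031 = (-27840 - 7/425) + 19031 = -11832007/425 + 19031 = -3743832/425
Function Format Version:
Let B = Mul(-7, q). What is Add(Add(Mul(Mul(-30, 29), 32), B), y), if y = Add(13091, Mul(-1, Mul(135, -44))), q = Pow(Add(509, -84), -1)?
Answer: Rational(-3743832, 425) ≈ -8809.0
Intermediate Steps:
q = Rational(1, 425) (q = Pow(425, -1) = Rational(1, 425) ≈ 0.0023529)
B = Rational(-7, 425) (B = Mul(-7, Rational(1, 425)) = Rational(-7, 425) ≈ -0.016471)
y = 19031 (y = Add(13091, Mul(-1, -5940)) = Add(13091, 5940) = 19031)
Add(Add(Mul(Mul(-30, 29), 32), B), y) = Add(Add(Mul(Mul(-30, 29), 32), Rational(-7, 425)), 19031) = Add(Add(Mul(-870, 32), Rational(-7, 425)), 19031) = Add(Add(-27840, Rational(-7, 425)), 19031) = Add(Rational(-11832007, 425), 19031) = Rational(-3743832, 425)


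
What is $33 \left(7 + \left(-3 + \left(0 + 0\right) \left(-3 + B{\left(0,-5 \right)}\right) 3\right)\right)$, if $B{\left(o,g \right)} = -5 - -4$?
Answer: $132$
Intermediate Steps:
$B{\left(o,g \right)} = -1$ ($B{\left(o,g \right)} = -5 + 4 = -1$)
$33 \left(7 + \left(-3 + \left(0 + 0\right) \left(-3 + B{\left(0,-5 \right)}\right) 3\right)\right) = 33 \left(7 - \left(3 - \left(0 + 0\right) \left(-3 - 1\right) 3\right)\right) = 33 \left(7 - \left(3 + 0 \left(\left(-4\right) 3\right)\right)\right) = 33 \left(7 + \left(-3 + 0 \left(-12\right)\right)\right) = 33 \left(7 + \left(-3 + 0\right)\right) = 33 \left(7 - 3\right) = 33 \cdot 4 = 132$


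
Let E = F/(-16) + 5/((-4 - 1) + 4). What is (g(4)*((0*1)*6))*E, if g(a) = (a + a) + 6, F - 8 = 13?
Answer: 0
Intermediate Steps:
F = 21 (F = 8 + 13 = 21)
g(a) = 6 + 2*a (g(a) = 2*a + 6 = 6 + 2*a)
E = -101/16 (E = 21/(-16) + 5/((-4 - 1) + 4) = 21*(-1/16) + 5/(-5 + 4) = -21/16 + 5/(-1) = -21/16 + 5*(-1) = -21/16 - 5 = -101/16 ≈ -6.3125)
(g(4)*((0*1)*6))*E = ((6 + 2*4)*((0*1)*6))*(-101/16) = ((6 + 8)*(0*6))*(-101/16) = (14*0)*(-101/16) = 0*(-101/16) = 0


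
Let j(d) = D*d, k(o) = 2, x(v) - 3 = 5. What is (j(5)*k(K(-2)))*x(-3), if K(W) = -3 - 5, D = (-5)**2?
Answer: 2000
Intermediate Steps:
D = 25
K(W) = -8
x(v) = 8 (x(v) = 3 + 5 = 8)
j(d) = 25*d
(j(5)*k(K(-2)))*x(-3) = ((25*5)*2)*8 = (125*2)*8 = 250*8 = 2000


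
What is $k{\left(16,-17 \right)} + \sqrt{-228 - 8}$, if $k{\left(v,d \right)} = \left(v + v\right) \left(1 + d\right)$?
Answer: $-512 + 2 i \sqrt{59} \approx -512.0 + 15.362 i$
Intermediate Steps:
$k{\left(v,d \right)} = 2 v \left(1 + d\right)$
$k{\left(16,-17 \right)} + \sqrt{-228 - 8} = 2 \cdot 16 \left(1 - 17\right) + \sqrt{-228 - 8} = 2 \cdot 16 \left(-16\right) + \sqrt{-236} = -512 + 2 i \sqrt{59}$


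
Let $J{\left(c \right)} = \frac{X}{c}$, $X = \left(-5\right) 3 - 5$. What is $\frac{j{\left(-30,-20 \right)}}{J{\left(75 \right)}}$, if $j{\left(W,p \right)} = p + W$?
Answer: $\frac{375}{2} \approx 187.5$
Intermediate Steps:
$j{\left(W,p \right)} = W + p$
$X = -20$ ($X = -15 - 5 = -20$)
$J{\left(c \right)} = - \frac{20}{c}$
$\frac{j{\left(-30,-20 \right)}}{J{\left(75 \right)}} = \frac{-30 - 20}{\left(-20\right) \frac{1}{75}} = - \frac{50}{\left(-20\right) \frac{1}{75}} = - \frac{50}{- \frac{4}{15}} = \left(-50\right) \left(- \frac{15}{4}\right) = \frac{375}{2}$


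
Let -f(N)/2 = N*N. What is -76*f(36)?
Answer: 196992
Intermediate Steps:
f(N) = -2*N**2 (f(N) = -2*N*N = -2*N**2)
-76*f(36) = -(-152)*36**2 = -(-152)*1296 = -76*(-2592) = 196992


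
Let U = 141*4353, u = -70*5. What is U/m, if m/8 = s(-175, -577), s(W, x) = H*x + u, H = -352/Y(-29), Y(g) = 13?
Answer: 7979049/1588432 ≈ 5.0232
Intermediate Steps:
u = -350
H = -352/13 ≈ -27.077
s(W, x) = -350 - 352*x/13 (s(W, x) = -352*x/13 - 350 = -350 - 352*x/13)
U = 613773
m = 1588432/13 (m = 8*(-350 - 352/13*(-577)) = 8*(-350 + 203104/13) = 8*(198554/13) = 1588432/13 ≈ 1.2219e+5)
U/m = 613773/(1588432/13) = 613773*(13/1588432) = 7979049/1588432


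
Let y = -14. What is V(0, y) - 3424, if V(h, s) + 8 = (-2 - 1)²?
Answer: -3423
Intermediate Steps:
V(h, s) = 1 (V(h, s) = -8 + (-2 - 1)² = -8 + (-3)² = -8 + 9 = 1)
V(0, y) - 3424 = 1 - 3424 = -3423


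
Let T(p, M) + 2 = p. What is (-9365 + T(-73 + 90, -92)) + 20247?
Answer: 10897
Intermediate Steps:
T(p, M) = -2 + p
(-9365 + T(-73 + 90, -92)) + 20247 = (-9365 + (-2 + (-73 + 90))) + 20247 = (-9365 + (-2 + 17)) + 20247 = (-9365 + 15) + 20247 = -9350 + 20247 = 10897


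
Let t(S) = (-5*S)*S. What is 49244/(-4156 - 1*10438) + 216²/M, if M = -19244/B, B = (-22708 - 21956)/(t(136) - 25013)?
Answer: -17719254398018/4124693631431 ≈ -4.2959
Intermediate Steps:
t(S) = -5*S²
B = 44664/117493 (B = (-22708 - 21956)/(-5*136² - 25013) = -44664/(-5*18496 - 25013) = -44664/(-92480 - 25013) = -44664/(-117493) = -44664*(-1/117493) = 44664/117493 ≈ 0.38014)
M = -565258823/11166 (M = -19244/44664/117493 = -19244*117493/44664 = -565258823/11166 ≈ -50623.)
49244/(-4156 - 1*10438) + 216²/M = 49244/(-4156 - 1*10438) + 216²/(-565258823/11166) = 49244/(-4156 - 10438) + 46656*(-11166/565258823) = 49244/(-14594) - 520960896/565258823 = 49244*(-1/14594) - 520960896/565258823 = -24622/7297 - 520960896/565258823 = -17719254398018/4124693631431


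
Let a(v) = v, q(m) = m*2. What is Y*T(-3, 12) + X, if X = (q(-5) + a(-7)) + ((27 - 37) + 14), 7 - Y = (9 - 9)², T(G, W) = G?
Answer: -34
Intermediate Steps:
q(m) = 2*m
Y = 7 (Y = 7 - (9 - 9)² = 7 - 1*0² = 7 - 1*0 = 7 + 0 = 7)
X = -13 (X = (2*(-5) - 7) + ((27 - 37) + 14) = (-10 - 7) + (-10 + 14) = -17 + 4 = -13)
Y*T(-3, 12) + X = 7*(-3) - 13 = -21 - 13 = -34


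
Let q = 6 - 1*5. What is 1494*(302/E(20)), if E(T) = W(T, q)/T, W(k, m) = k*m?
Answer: 451188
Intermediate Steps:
q = 1 (q = 6 - 5 = 1)
E(T) = 1 (E(T) = (T*1)/T = T/T = 1)
1494*(302/E(20)) = 1494*(302/1) = 1494*(302*1) = 1494*302 = 451188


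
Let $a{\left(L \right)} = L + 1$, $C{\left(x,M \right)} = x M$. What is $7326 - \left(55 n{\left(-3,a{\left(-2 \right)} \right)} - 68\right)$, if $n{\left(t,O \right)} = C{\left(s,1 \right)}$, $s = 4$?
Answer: $7174$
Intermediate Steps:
$C{\left(x,M \right)} = M x$
$a{\left(L \right)} = 1 + L$
$n{\left(t,O \right)} = 4$ ($n{\left(t,O \right)} = 1 \cdot 4 = 4$)
$7326 - \left(55 n{\left(-3,a{\left(-2 \right)} \right)} - 68\right) = 7326 - \left(55 \cdot 4 - 68\right) = 7326 - \left(220 - 68\right) = 7326 - 152 = 7174$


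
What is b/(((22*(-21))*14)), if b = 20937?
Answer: -997/308 ≈ -3.2370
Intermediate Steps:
b/(((22*(-21))*14)) = 20937/(((22*(-21))*14)) = 20937/((-462*14)) = 20937/(-6468) = 20937*(-1/6468) = -997/308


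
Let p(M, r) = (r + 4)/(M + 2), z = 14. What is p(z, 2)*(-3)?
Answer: -9/8 ≈ -1.1250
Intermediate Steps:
p(M, r) = (4 + r)/(2 + M)
p(z, 2)*(-3) = ((4 + 2)/(2 + 14))*(-3) = (6/16)*(-3) = ((1/16)*6)*(-3) = (3/8)*(-3) = -9/8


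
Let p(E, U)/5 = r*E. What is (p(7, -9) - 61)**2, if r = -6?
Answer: 73441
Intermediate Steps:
p(E, U) = -30*E (p(E, U) = 5*(-6*E) = -30*E)
(p(7, -9) - 61)**2 = (-30*7 - 61)**2 = (-210 - 61)**2 = (-271)**2 = 73441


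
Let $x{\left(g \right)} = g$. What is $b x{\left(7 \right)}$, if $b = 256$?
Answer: $1792$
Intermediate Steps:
$b x{\left(7 \right)} = 256 \cdot 7 = 1792$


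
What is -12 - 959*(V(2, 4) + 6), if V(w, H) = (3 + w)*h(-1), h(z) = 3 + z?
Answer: -15356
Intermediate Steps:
V(w, H) = 6 + 2*w (V(w, H) = (3 + w)*(3 - 1) = (3 + w)*2 = 6 + 2*w)
-12 - 959*(V(2, 4) + 6) = -12 - 959*((6 + 2*2) + 6) = -12 - 959*((6 + 4) + 6) = -12 - 959*(10 + 6) = -12 - 959*16 = -12 - 137*112 = -12 - 15344 = -15356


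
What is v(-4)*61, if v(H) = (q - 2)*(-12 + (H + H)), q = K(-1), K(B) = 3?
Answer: -1220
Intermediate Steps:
q = 3
v(H) = -12 + 2*H (v(H) = (3 - 2)*(-12 + (H + H)) = 1*(-12 + 2*H) = -12 + 2*H)
v(-4)*61 = (-12 + 2*(-4))*61 = (-12 - 8)*61 = -20*61 = -1220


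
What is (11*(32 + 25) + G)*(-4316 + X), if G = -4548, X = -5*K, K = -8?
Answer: 16766196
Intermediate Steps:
X = 40 (X = -5*(-8) = 40)
(11*(32 + 25) + G)*(-4316 + X) = (11*(32 + 25) - 4548)*(-4316 + 40) = (11*57 - 4548)*(-4276) = (627 - 4548)*(-4276) = -3921*(-4276) = 16766196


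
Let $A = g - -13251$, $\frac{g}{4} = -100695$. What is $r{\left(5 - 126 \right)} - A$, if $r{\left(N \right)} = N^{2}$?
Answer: $404170$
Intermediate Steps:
$g = -402780$ ($g = 4 \left(-100695\right) = -402780$)
$A = -389529$ ($A = -402780 - -13251 = -402780 + 13251 = -389529$)
$r{\left(5 - 126 \right)} - A = \left(5 - 126\right)^{2} - -389529 = \left(-121\right)^{2} + 389529 = 14641 + 389529 = 404170$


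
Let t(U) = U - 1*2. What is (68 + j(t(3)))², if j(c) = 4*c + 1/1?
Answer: 5329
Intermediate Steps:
t(U) = -2 + U (t(U) = U - 2 = -2 + U)
j(c) = 1 + 4*c (j(c) = 4*c + 1 = 1 + 4*c)
(68 + j(t(3)))² = (68 + (1 + 4*(-2 + 3)))² = (68 + (1 + 4*1))² = (68 + (1 + 4))² = (68 + 5)² = 73² = 5329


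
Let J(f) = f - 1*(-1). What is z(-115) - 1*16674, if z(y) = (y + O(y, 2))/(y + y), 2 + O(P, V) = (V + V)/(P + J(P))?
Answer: -878192783/52670 ≈ -16674.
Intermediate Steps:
J(f) = 1 + f (J(f) = f + 1 = 1 + f)
O(P, V) = -2 + 2*V/(1 + 2*P) (O(P, V) = -2 + (V + V)/(P + (1 + P)) = -2 + (2*V)/(1 + 2*P) = -2 + 2*V/(1 + 2*P))
z(y) = (y + 2*(1 - 2*y)/(1 + 2*y))/(2*y) (z(y) = (y + 2*(-1 + 2 - 2*y)/(1 + 2*y))/(y + y) = (y + 2*(1 - 2*y)/(1 + 2*y))/((2*y)) = (y + 2*(1 - 2*y)/(1 + 2*y))*(1/(2*y)) = (y + 2*(1 - 2*y)/(1 + 2*y))/(2*y))
z(-115) - 1*16674 = (1 + (-115)² - 3/2*(-115))/((-115)*(1 + 2*(-115))) - 1*16674 = -(1 + 13225 + 345/2)/(115*(1 - 230)) - 16674 = -1/115*26797/2/(-229) - 16674 = -1/115*(-1/229)*26797/2 - 16674 = 26797/52670 - 16674 = -878192783/52670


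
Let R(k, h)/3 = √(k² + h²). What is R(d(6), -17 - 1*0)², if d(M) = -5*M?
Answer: 10701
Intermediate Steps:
R(k, h) = 3*√(h² + k²) (R(k, h) = 3*√(k² + h²) = 3*√(h² + k²))
R(d(6), -17 - 1*0)² = (3*√((-17 - 1*0)² + (-5*6)²))² = (3*√((-17 + 0)² + (-30)²))² = (3*√((-17)² + 900))² = (3*√(289 + 900))² = (3*√1189)² = 10701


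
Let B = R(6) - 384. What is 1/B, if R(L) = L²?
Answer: -1/348 ≈ -0.0028736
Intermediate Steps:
B = -348 (B = 6² - 384 = 36 - 384 = -348)
1/B = 1/(-348) = -1/348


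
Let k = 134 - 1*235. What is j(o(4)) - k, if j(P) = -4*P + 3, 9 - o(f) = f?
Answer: 84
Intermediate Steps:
o(f) = 9 - f
k = -101 (k = 134 - 235 = -101)
j(P) = 3 - 4*P
j(o(4)) - k = (3 - 4*(9 - 1*4)) - 1*(-101) = (3 - 4*(9 - 4)) + 101 = (3 - 4*5) + 101 = (3 - 20) + 101 = -17 + 101 = 84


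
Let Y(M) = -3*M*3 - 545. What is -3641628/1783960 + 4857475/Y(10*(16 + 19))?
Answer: -433949845823/329586610 ≈ -1316.6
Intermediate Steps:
Y(M) = -545 - 9*M (Y(M) = -9*M - 545 = -545 - 9*M)
-3641628/1783960 + 4857475/Y(10*(16 + 19)) = -3641628/1783960 + 4857475/(-545 - 90*(16 + 19)) = -3641628*1/1783960 + 4857475/(-545 - 90*35) = -910407/445990 + 4857475/(-545 - 9*350) = -910407/445990 + 4857475/(-545 - 3150) = -910407/445990 + 4857475/(-3695) = -910407/445990 + 4857475*(-1/3695) = -910407/445990 - 971495/739 = -433949845823/329586610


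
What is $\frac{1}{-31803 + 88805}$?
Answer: $\frac{1}{57002} \approx 1.7543 \cdot 10^{-5}$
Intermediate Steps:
$\frac{1}{-31803 + 88805} = \frac{1}{57002}$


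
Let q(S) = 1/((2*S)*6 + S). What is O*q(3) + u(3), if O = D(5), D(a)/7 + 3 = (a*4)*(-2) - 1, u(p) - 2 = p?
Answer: -113/39 ≈ -2.8974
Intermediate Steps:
u(p) = 2 + p
D(a) = -28 - 56*a (D(a) = -21 + 7*((a*4)*(-2) - 1) = -21 + 7*((4*a)*(-2) - 1) = -21 + 7*(-8*a - 1) = -21 + 7*(-1 - 8*a) = -21 + (-7 - 56*a) = -28 - 56*a)
q(S) = 1/(13*S) (q(S) = 1/(12*S + S) = 1/(13*S))
O = -308 (O = -28 - 56*5 = -28 - 280 = -308)
O*q(3) + u(3) = -308/(13*3) + (2 + 3) = -308/(13*3) + 5 = -308*1/39 + 5 = -308/39 + 5 = -113/39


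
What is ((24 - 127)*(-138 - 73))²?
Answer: 472323289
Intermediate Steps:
((24 - 127)*(-138 - 73))² = (-103*(-211))² = 21733² = 472323289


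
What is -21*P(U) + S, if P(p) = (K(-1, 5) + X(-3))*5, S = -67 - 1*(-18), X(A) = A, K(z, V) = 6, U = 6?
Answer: -364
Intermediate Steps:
S = -49 (S = -67 + 18 = -49)
P(p) = 15 (P(p) = (6 - 3)*5 = 3*5 = 15)
-21*P(U) + S = -21*15 - 49 = -315 - 49 = -364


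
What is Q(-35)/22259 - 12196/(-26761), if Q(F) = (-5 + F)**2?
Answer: 314288364/595673099 ≈ 0.52762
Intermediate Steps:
Q(-35)/22259 - 12196/(-26761) = (-5 - 35)**2/22259 - 12196/(-26761) = (-40)**2*(1/22259) - 12196*(-1/26761) = 1600*(1/22259) + 12196/26761 = 1600/22259 + 12196/26761 = 314288364/595673099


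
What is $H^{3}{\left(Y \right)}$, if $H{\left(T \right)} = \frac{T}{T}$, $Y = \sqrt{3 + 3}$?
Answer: $1$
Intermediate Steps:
$Y = \sqrt{6} \approx 2.4495$
$H{\left(T \right)} = 1$
$H^{3}{\left(Y \right)} = 1^{3} = 1$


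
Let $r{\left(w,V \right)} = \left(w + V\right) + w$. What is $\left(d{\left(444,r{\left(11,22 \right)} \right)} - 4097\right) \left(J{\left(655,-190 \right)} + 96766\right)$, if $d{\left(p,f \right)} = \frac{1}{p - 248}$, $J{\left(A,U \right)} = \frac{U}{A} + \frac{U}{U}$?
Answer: $- \frac{10179319957829}{25676} \approx -3.9645 \cdot 10^{8}$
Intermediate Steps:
$r{\left(w,V \right)} = V + 2 w$ ($r{\left(w,V \right)} = \left(V + w\right) + w = V + 2 w$)
$J{\left(A,U \right)} = 1 + \frac{U}{A}$ ($J{\left(A,U \right)} = \frac{U}{A} + 1 = 1 + \frac{U}{A}$)
$d{\left(p,f \right)} = \frac{1}{-248 + p}$
$\left(d{\left(444,r{\left(11,22 \right)} \right)} - 4097\right) \left(J{\left(655,-190 \right)} + 96766\right) = \left(\frac{1}{-248 + 444} - 4097\right) \left(\frac{655 - 190}{655} + 96766\right) = \left(\frac{1}{196} - 4097\right) \left(\frac{1}{655} \cdot 465 + 96766\right) = \left(\frac{1}{196} - 4097\right) \left(\frac{93}{131} + 96766\right) = \left(- \frac{803011}{196}\right) \frac{12676439}{131} = - \frac{10179319957829}{25676}$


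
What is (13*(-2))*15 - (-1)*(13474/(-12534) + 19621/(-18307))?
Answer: -44990986976/114729969 ≈ -392.15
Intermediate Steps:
(13*(-2))*15 - (-1)*(13474/(-12534) + 19621/(-18307)) = -26*15 - (-1)*(13474*(-1/12534) + 19621*(-1/18307)) = -390 - (-1)*(-6737/6267 - 19621/18307) = -390 - (-1)*(-246299066)/114729969 = -390 - 1*246299066/114729969 = -390 - 246299066/114729969 = -44990986976/114729969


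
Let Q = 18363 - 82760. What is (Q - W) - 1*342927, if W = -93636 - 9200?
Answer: -304488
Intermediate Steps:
Q = -64397
W = -102836
(Q - W) - 1*342927 = (-64397 - 1*(-102836)) - 1*342927 = (-64397 + 102836) - 342927 = 38439 - 342927 = -304488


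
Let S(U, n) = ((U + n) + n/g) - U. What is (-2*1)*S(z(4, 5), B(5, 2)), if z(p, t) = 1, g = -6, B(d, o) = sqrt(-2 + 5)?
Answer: -5*sqrt(3)/3 ≈ -2.8868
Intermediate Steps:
B(d, o) = sqrt(3)
S(U, n) = 5*n/6 (S(U, n) = ((U + n) + n/(-6)) - U = ((U + n) + n*(-1/6)) - U = ((U + n) - n/6) - U = (U + 5*n/6) - U = 5*n/6)
(-2*1)*S(z(4, 5), B(5, 2)) = (-2*1)*(5*sqrt(3)/6) = -5*sqrt(3)/3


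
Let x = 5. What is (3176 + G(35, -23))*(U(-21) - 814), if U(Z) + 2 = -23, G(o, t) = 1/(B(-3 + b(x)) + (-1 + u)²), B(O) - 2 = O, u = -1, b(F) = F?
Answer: -21318151/8 ≈ -2.6648e+6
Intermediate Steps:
B(O) = 2 + O
G(o, t) = ⅛ (G(o, t) = 1/((2 + (-3 + 5)) + (-1 - 1)²) = 1/((2 + 2) + (-2)²) = 1/(4 + 4) = 1/8 = ⅛)
U(Z) = -25 (U(Z) = -2 - 23 = -25)
(3176 + G(35, -23))*(U(-21) - 814) = (3176 + ⅛)*(-25 - 814) = (25409/8)*(-839) = -21318151/8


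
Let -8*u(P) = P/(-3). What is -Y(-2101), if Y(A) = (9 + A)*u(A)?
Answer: -1098823/6 ≈ -1.8314e+5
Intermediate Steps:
u(P) = P/24 (u(P) = -P/(8*(-3)) = -P*(-1)/(8*3) = -(-1)*P/24 = P/24)
Y(A) = A*(9 + A)/24 (Y(A) = (9 + A)*(A/24) = A*(9 + A)/24)
-Y(-2101) = -(-2101)*(9 - 2101)/24 = -(-2101)*(-2092)/24 = -1*1098823/6 = -1098823/6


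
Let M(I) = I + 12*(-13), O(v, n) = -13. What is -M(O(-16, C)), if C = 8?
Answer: 169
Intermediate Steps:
M(I) = -156 + I (M(I) = I - 156 = -156 + I)
-M(O(-16, C)) = -(-156 - 13) = -1*(-169) = 169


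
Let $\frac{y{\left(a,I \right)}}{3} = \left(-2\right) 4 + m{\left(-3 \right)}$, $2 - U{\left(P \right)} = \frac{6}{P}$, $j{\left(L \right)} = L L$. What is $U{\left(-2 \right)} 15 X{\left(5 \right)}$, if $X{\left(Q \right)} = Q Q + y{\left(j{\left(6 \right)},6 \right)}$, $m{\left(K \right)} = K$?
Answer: $-600$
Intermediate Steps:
$j{\left(L \right)} = L^{2}$
$U{\left(P \right)} = 2 - \frac{6}{P}$
$y{\left(a,I \right)} = -33$ ($y{\left(a,I \right)} = 3 \left(\left(-2\right) 4 - 3\right) = 3 \left(-8 - 3\right) = 3 \left(-11\right) = -33$)
$X{\left(Q \right)} = -33 + Q^{2}$ ($X{\left(Q \right)} = Q Q - 33 = Q^{2} - 33 = -33 + Q^{2}$)
$U{\left(-2 \right)} 15 X{\left(5 \right)} = \left(2 - \frac{6}{-2}\right) 15 \left(-33 + 5^{2}\right) = \left(2 - -3\right) 15 \left(-33 + 25\right) = \left(2 + 3\right) 15 \left(-8\right) = 5 \cdot 15 \left(-8\right) = 75 \left(-8\right) = -600$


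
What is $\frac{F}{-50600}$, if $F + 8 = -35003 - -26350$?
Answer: $\frac{8661}{50600} \approx 0.17117$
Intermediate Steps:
$F = -8661$ ($F = -8 - 8653 = -8661$)
$\frac{F}{-50600} = - \frac{8661}{-50600} = \left(-8661\right) \left(- \frac{1}{50600}\right) = \frac{8661}{50600}$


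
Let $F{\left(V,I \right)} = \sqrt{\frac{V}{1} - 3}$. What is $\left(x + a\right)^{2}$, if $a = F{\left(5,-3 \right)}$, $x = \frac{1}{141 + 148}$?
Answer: $\frac{167043}{83521} + \frac{2 \sqrt{2}}{289} \approx 2.0098$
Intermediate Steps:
$F{\left(V,I \right)} = \sqrt{-3 + V}$ ($F{\left(V,I \right)} = \sqrt{V 1 - 3} = \sqrt{V - 3} = \sqrt{-3 + V}$)
$x = \frac{1}{289} \approx 0.0034602$
$a = \sqrt{2}$ ($a = \sqrt{-3 + 5} = \sqrt{2} \approx 1.4142$)
$\left(x + a\right)^{2} = \left(\frac{1}{289} + \sqrt{2}\right)^{2}$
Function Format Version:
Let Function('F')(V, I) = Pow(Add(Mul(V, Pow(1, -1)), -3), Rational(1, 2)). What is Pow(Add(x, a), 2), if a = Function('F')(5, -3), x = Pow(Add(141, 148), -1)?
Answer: Add(Rational(167043, 83521), Mul(Rational(2, 289), Pow(2, Rational(1, 2)))) ≈ 2.0098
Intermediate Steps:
Function('F')(V, I) = Pow(Add(-3, V), Rational(1, 2)) (Function('F')(V, I) = Pow(Add(Mul(V, 1), -3), Rational(1, 2)) = Pow(Add(V, -3), Rational(1, 2)) = Pow(Add(-3, V), Rational(1, 2)))
x = Rational(1, 289) (x = Pow(289, -1) = Rational(1, 289) ≈ 0.0034602)
a = Pow(2, Rational(1, 2)) (a = Pow(Add(-3, 5), Rational(1, 2)) = Pow(2, Rational(1, 2)) ≈ 1.4142)
Pow(Add(x, a), 2) = Pow(Add(Rational(1, 289), Pow(2, Rational(1, 2))), 2)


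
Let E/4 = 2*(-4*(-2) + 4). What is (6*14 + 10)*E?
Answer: 9024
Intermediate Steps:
E = 96 (E = 4*(2*(-4*(-2) + 4)) = 4*(2*(8 + 4)) = 4*(2*12) = 4*24 = 96)
(6*14 + 10)*E = (6*14 + 10)*96 = (84 + 10)*96 = 94*96 = 9024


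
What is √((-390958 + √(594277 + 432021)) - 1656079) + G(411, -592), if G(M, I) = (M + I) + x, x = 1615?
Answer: 1434 + √(-2047037 + √1026298) ≈ 1434.0 + 1430.4*I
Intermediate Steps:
G(M, I) = 1615 + I + M (G(M, I) = (M + I) + 1615 = (I + M) + 1615 = 1615 + I + M)
√((-390958 + √(594277 + 432021)) - 1656079) + G(411, -592) = √((-390958 + √(594277 + 432021)) - 1656079) + (1615 - 592 + 411) = √((-390958 + √1026298) - 1656079) + 1434 = √(-2047037 + √1026298) + 1434 = 1434 + √(-2047037 + √1026298)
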